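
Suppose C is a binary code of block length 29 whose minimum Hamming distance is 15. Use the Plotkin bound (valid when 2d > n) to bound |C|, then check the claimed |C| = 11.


Plotkin bound M ≤ 30; given |C| = 11 ≤ bound (satisfied).

Check applicability: 2d = 30, n = 29.
2d − n = 1 > 0, so Plotkin applies.
Compute d/(2d−n) = 15/1 ≈ 15.0000.
⌊d/(2d−n)⌋ = 15.
Plotkin bound: M ≤ 2·15 = 30.
Given |C| = 11, check: satisfied.
This |C| is below the Plotkin bound.


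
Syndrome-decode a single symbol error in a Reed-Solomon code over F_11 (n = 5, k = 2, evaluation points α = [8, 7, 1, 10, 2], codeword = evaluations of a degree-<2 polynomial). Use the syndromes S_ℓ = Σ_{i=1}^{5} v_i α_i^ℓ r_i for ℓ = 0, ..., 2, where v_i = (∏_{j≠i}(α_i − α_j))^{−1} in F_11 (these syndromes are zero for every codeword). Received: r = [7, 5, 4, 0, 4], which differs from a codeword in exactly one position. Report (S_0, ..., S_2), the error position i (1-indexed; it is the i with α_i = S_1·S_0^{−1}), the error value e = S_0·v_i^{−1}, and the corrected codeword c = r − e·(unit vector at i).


S = (10, 9, 7), error at position 5, error magnitude e = 9, c = [7, 5, 4, 0, 6].

Step 1: column multipliers v_i = (∏_{j≠i}(α_i − α_j))^{−1} mod 11.
  i = 1 (α = 8): (8−7)(8−1)(8−10)(8−2) = 1·7·(−2)·6 = −84 ≡ 4, so v_1 = 4^{−1} = 3 (mod 11).
  i = 2 (α = 7): (7−8)(7−1)(7−10)(7−2) = (−1)·6·(−3)·5 = 90 ≡ 2, so v_2 = 2^{−1} = 6 (mod 11).
  i = 3 (α = 1): (1−8)(1−7)(1−10)(1−2) = (−7)·(−6)·(−9)·(−1) = 378 ≡ 4, so v_3 = 4^{−1} = 3 (mod 11).
  i = 4 (α = 10): (10−8)(10−7)(10−1)(10−2) = 2·3·9·8 = 432 ≡ 3, so v_4 = 3^{−1} = 4 (mod 11).
  i = 5 (α = 2): (2−8)(2−7)(2−1)(2−10) = (−6)·(−5)·1·(−8) = −240 ≡ 2, so v_5 = 2^{−1} = 6 (mod 11).
  v = [3, 6, 3, 4, 6].
Step 2: syndromes of r = [7, 5, 4, 0, 4] (all sums mod 11).
  S_0 = Σ v_i r_i = 3·7 + 6·5 + 3·4 + 4·0 + 6·4 = 87 ≡ 10.
  S_1 = Σ v_i α_i r_i = 3·8·7 + 6·7·5 + 3·1·4 + 4·10·0 + 6·2·4 = 438 ≡ 9.
  α_i^2 mod 11 = [9, 5, 1, 1, 4].
  S_2 = Σ v_i α_i^2 r_i = 3·9·7 + 6·5·5 + 3·1·4 + 4·1·0 + 6·4·4 = 447 ≡ 7.
  S = (10, 9, 7) ≠ 0, so r is not a codeword (an error is present).
Step 3: locate the error. For a single error e at position i, S_ℓ = v_i·e·α_i^ℓ, so α_err = S_1/S_0.
  S_0^{−1} = 10^{−1} = 10 (mod 11), so α_err = 9·10 = 90 ≡ 2 = α_5. Error position i = 5.
  Consistency check: S_2/S_1 = 7·5 = 35 ≡ 2 = α_err ✓ (single-error assumption holds).
Step 4: error magnitude e = S_0/v_5 = S_0·∏_{j≠5}(α_5 − α_j) = 10·2 = 20 ≡ 9 (mod 11).
Step 5: correct position 5: c_5 = r_5 − e = 4 − 9 ≡ 6 (mod 11). Hence c = [7, 5, 4, 0, 6].
  Check: interpolating c through the α_i gives m(x) = 2 + 2·x (degree < 2) with m(α_i) = c_i for every i, so c is indeed a codeword.


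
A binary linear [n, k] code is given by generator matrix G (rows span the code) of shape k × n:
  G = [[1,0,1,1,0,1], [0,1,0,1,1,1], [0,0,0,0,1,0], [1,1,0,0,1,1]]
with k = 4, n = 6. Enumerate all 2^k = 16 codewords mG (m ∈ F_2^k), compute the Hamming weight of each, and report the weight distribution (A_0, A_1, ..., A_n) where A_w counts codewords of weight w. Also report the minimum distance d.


Weight distribution: A_0 = 1, A_1 = 1, A_2 = 2, A_3 = 6, A_4 = 5, A_5 = 1. Minimum distance d = 1.

Enumerate all 2^4 = 16 messages m ∈ F_2^4.
For each, compute codeword c = mG in F_2^6, then tally its weight.
  m = 0000 → c = 000000, weight = 0.
  m = 1000 → c = 101101, weight = 4.
  m = 0100 → c = 010111, weight = 4.
  m = 1100 → c = 111010, weight = 4.
  m = 0010 → c = 000010, weight = 1.
  m = 1010 → c = 101111, weight = 5.
  m = 0110 → c = 010101, weight = 3.
  m = 1110 → c = 111000, weight = 3.
  m = 0001 → c = 110011, weight = 4.
  m = 1001 → c = 011110, weight = 4.
  m = 0101 → c = 100100, weight = 2.
  m = 1101 → c = 001001, weight = 2.
  m = 0011 → c = 110001, weight = 3.
  m = 1011 → c = 011100, weight = 3.
  m = 0111 → c = 100110, weight = 3.
  m = 1111 → c = 001011, weight = 3.
Tally weights:
  weight 0: 1 codewords.
  weight 1: 1 codewords.
  weight 2: 2 codewords.
  weight 3: 6 codewords.
  weight 4: 5 codewords.
  weight 5: 1 codewords.
Minimum distance d = smallest w > 0 with A_w > 0 = 1.
Sanity: Σ A_w = 16 = 2^4 = 16 ✓.


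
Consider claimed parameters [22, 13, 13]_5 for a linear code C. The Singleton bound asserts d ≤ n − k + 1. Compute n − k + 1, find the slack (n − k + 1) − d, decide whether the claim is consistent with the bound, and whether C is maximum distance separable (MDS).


Singleton RHS = n − k + 1 = 10, slack = -3, bound violated (no such code; not MDS).

Singleton bound: d ≤ n − k + 1.
Here n = 22, k = 13, so n − k + 1 = 10.
Given d = 13, check d ≤ 10: NO.
Slack = (n − k + 1) − d = -3.
The slack is negative: d = 13 exceeds n − k + 1 = 10 by 3, so the Singleton bound is violated and no linear [22, 13, 13]_5 code can exist. In particular it is not MDS (MDS requires d = n − k + 1 exactly).
Description: the claimed parameters are [22, 13, 13]_5; such a code would be impossible (violates the Singleton bound).


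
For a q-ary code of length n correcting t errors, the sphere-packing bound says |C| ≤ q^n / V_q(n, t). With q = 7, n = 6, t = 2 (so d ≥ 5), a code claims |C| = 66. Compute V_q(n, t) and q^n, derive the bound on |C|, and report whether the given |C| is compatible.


V_q(n, t) = 577, q^n = 117649, Hamming bound = 203, |C| = 66 ≤ bound (satisfied).

Step 1: Compute V_q(n, t) = Σ_{j=0}^2 C(n, j) (q−1)^j.
  j = 0: C(6,0)·(6)^0 = 1·1 = 1.
  j = 1: C(6,1)·(6)^1 = 6·6 = 36.
  j = 2: C(6,2)·(6)^2 = 15·36 = 540.
  V_q(n, t) = 1 + 36 + 540 = 577.
Step 2: q^n = 7^6 = 117649.
Step 3: Hamming bound ⌊q^n / V_q(n,t)⌋ = ⌊117649/577⌋ = 203.
Step 4: Compare |C| = 66 to 203: satisfied.
The claimed |C| lies below the Hamming bound.


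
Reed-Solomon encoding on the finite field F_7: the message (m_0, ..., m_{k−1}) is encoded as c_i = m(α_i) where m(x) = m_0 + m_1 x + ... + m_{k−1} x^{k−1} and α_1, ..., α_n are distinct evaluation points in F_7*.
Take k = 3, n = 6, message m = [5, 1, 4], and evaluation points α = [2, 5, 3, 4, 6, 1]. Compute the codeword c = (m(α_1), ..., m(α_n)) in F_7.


c = [2, 5, 2, 3, 1, 3]

Message polynomial: m(x) = 5 + 1·x + 4·x^2 (mod 7).
For each evaluation point α_i, compute m(α_i) mod 7:
  α_1 = 2: Horner steps 4 → 2 → 2, so m(2) = 2.
  α_2 = 5: Horner steps 4 → 0 → 5, so m(5) = 5.
  α_3 = 3: Horner steps 4 → 6 → 2, so m(3) = 2.
  α_4 = 4: Horner steps 4 → 3 → 3, so m(4) = 3.
  α_5 = 6: Horner steps 4 → 4 → 1, so m(6) = 1.
  α_6 = 1: Horner steps 4 → 5 → 3, so m(1) = 3.
Codeword c = [2, 5, 2, 3, 1, 3] ∈ F_7^6.


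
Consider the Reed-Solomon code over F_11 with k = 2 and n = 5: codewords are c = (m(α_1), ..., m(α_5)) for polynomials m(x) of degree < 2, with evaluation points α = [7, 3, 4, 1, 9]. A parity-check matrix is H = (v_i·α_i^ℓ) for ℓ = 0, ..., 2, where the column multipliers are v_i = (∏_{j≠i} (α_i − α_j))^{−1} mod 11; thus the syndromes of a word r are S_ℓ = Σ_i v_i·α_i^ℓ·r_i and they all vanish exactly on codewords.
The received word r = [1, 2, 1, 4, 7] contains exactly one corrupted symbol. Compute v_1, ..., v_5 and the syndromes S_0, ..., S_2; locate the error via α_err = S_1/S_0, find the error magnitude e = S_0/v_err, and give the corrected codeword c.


S = (8, 1, 7), error at position 1, error magnitude e = 3, c = [9, 2, 1, 4, 7].

Step 1: column multipliers v_i = (∏_{j≠i}(α_i − α_j))^{−1} mod 11.
  i = 1 (α = 7): (7−3)(7−4)(7−1)(7−9) = 4·3·6·(−2) = −144 ≡ 10, so v_1 = 10^{−1} = 10 (mod 11).
  i = 2 (α = 3): (3−7)(3−4)(3−1)(3−9) = (−4)·(−1)·2·(−6) = −48 ≡ 7, so v_2 = 7^{−1} = 8 (mod 11).
  i = 3 (α = 4): (4−7)(4−3)(4−1)(4−9) = (−3)·1·3·(−5) = 45 ≡ 1, so v_3 = 1^{−1} = 1 (mod 11).
  i = 4 (α = 1): (1−7)(1−3)(1−4)(1−9) = (−6)·(−2)·(−3)·(−8) = 288 ≡ 2, so v_4 = 2^{−1} = 6 (mod 11).
  i = 5 (α = 9): (9−7)(9−3)(9−4)(9−1) = 2·6·5·8 = 480 ≡ 7, so v_5 = 7^{−1} = 8 (mod 11).
  v = [10, 8, 1, 6, 8].
Step 2: syndromes of r = [1, 2, 1, 4, 7] (all sums mod 11).
  S_0 = Σ v_i r_i = 10·1 + 8·2 + 1·1 + 6·4 + 8·7 = 107 ≡ 8.
  S_1 = Σ v_i α_i r_i = 10·7·1 + 8·3·2 + 1·4·1 + 6·1·4 + 8·9·7 = 650 ≡ 1.
  α_i^2 mod 11 = [5, 9, 5, 1, 4].
  S_2 = Σ v_i α_i^2 r_i = 10·5·1 + 8·9·2 + 1·5·1 + 6·1·4 + 8·4·7 = 447 ≡ 7.
  S = (8, 1, 7) ≠ 0, so r is not a codeword (an error is present).
Step 3: locate the error. For a single error e at position i, S_ℓ = v_i·e·α_i^ℓ, so α_err = S_1/S_0.
  S_0^{−1} = 8^{−1} = 7 (mod 11), so α_err = 1·7 = 7 ≡ 7 = α_1. Error position i = 1.
  Consistency check: S_2/S_1 = 7·1 = 7 ≡ 7 = α_err ✓ (single-error assumption holds).
Step 4: error magnitude e = S_0/v_1 = S_0·∏_{j≠1}(α_1 − α_j) = 8·10 = 80 ≡ 3 (mod 11).
Step 5: correct position 1: c_1 = r_1 − e = 1 − 3 ≡ 9 (mod 11). Hence c = [9, 2, 1, 4, 7].
  Check: interpolating c through the α_i gives m(x) = 5 + 10·x (degree < 2) with m(α_i) = c_i for every i, so c is indeed a codeword.


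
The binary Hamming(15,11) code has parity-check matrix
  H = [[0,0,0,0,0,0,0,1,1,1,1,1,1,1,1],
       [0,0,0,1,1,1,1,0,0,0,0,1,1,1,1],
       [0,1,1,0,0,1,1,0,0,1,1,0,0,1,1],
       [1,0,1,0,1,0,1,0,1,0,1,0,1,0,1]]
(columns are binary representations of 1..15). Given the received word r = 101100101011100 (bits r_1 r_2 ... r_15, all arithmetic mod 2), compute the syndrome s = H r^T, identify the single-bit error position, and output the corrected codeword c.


s = (0, 0, 1, 0)^T, error position = 2, corrected codeword c = 111100101011100

Compute s = H r^T mod 2 one row at a time:
  s_1 = 0 + 1 + 0 + 1 + 1 + 1 + 0 + 0 = 4 ≡ 0 (mod 2).
  s_2 = 1 + 0 + 0 + 1 + 1 + 1 + 0 + 0 = 4 ≡ 0 (mod 2).
  s_3 = 0 + 1 + 0 + 1 + 0 + 1 + 0 + 0 = 3 ≡ 1 (mod 2).
  s_4 = 1 + 1 + 0 + 1 + 1 + 1 + 1 + 0 = 6 ≡ 0 (mod 2).
s = (0, 0, 1, 0)^T — this equals column 2 of H (binary 0010), so error is at position 2.
Correct: flip bit 2 of r = 101100101011100 to get c = 111100101011100.


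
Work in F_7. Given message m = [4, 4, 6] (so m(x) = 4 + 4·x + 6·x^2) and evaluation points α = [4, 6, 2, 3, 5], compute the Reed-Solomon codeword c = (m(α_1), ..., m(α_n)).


c = [4, 6, 1, 0, 6]

Message polynomial: m(x) = 4 + 4·x + 6·x^2 (mod 7).
For each evaluation point α_i, compute m(α_i) mod 7:
  α_1 = 4: Horner steps 6 → 0 → 4, so m(4) = 4.
  α_2 = 6: Horner steps 6 → 5 → 6, so m(6) = 6.
  α_3 = 2: Horner steps 6 → 2 → 1, so m(2) = 1.
  α_4 = 3: Horner steps 6 → 1 → 0, so m(3) = 0.
  α_5 = 5: Horner steps 6 → 6 → 6, so m(5) = 6.
Codeword c = [4, 6, 1, 0, 6] ∈ F_7^5.


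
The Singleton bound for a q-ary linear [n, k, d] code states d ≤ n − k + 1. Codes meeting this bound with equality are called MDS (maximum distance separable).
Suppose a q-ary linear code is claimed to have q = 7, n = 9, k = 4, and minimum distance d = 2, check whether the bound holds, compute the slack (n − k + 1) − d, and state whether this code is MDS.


Singleton RHS = n − k + 1 = 6, slack = 4, bound satisfied, not MDS.

Singleton bound: d ≤ n − k + 1.
Here n = 9, k = 4, so n − k + 1 = 6.
Given d = 2, check d ≤ 6: YES.
Slack = (n − k + 1) − d = 4.
The code is NOT MDS (slack = 4 > 0).
Description: the claimed parameters are [9, 4, 2]_7; such a code would be non-MDS.


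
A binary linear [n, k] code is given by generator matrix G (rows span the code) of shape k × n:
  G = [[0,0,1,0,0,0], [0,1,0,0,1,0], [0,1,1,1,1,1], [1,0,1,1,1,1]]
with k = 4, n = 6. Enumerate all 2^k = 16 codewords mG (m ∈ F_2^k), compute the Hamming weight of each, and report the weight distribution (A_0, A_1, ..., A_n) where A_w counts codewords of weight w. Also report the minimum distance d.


Weight distribution: A_0 = 1, A_1 = 1, A_2 = 4, A_3 = 4, A_4 = 3, A_5 = 3. Minimum distance d = 1.

Enumerate all 2^4 = 16 messages m ∈ F_2^4.
For each, compute codeword c = mG in F_2^6, then tally its weight.
  m = 0000 → c = 000000, weight = 0.
  m = 1000 → c = 001000, weight = 1.
  m = 0100 → c = 010010, weight = 2.
  m = 1100 → c = 011010, weight = 3.
  m = 0010 → c = 011111, weight = 5.
  m = 1010 → c = 010111, weight = 4.
  m = 0110 → c = 001101, weight = 3.
  m = 1110 → c = 000101, weight = 2.
  m = 0001 → c = 101111, weight = 5.
  m = 1001 → c = 100111, weight = 4.
  m = 0101 → c = 111101, weight = 5.
  m = 1101 → c = 110101, weight = 4.
  m = 0011 → c = 110000, weight = 2.
  m = 1011 → c = 111000, weight = 3.
  m = 0111 → c = 100010, weight = 2.
  m = 1111 → c = 101010, weight = 3.
Tally weights:
  weight 0: 1 codewords.
  weight 1: 1 codewords.
  weight 2: 4 codewords.
  weight 3: 4 codewords.
  weight 4: 3 codewords.
  weight 5: 3 codewords.
Minimum distance d = smallest w > 0 with A_w > 0 = 1.
Sanity: Σ A_w = 16 = 2^4 = 16 ✓.


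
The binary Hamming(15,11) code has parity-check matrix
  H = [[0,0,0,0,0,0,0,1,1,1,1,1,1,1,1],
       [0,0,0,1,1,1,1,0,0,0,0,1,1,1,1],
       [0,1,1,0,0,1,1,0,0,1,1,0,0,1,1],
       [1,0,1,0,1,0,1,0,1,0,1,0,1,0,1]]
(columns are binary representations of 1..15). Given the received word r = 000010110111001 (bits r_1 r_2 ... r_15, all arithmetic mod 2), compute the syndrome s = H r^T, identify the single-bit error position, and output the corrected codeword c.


s = (1, 0, 0, 0)^T, error position = 8, corrected codeword c = 000010100111001

Compute s = H r^T mod 2 one row at a time:
  s_1 = 1 + 0 + 1 + 1 + 1 + 0 + 0 + 1 = 5 ≡ 1 (mod 2).
  s_2 = 0 + 1 + 0 + 1 + 1 + 0 + 0 + 1 = 4 ≡ 0 (mod 2).
  s_3 = 0 + 0 + 0 + 1 + 1 + 1 + 0 + 1 = 4 ≡ 0 (mod 2).
  s_4 = 0 + 0 + 1 + 1 + 0 + 1 + 0 + 1 = 4 ≡ 0 (mod 2).
s = (1, 0, 0, 0)^T — this equals column 8 of H (binary 1000), so error is at position 8.
Correct: flip bit 8 of r = 000010110111001 to get c = 000010100111001.


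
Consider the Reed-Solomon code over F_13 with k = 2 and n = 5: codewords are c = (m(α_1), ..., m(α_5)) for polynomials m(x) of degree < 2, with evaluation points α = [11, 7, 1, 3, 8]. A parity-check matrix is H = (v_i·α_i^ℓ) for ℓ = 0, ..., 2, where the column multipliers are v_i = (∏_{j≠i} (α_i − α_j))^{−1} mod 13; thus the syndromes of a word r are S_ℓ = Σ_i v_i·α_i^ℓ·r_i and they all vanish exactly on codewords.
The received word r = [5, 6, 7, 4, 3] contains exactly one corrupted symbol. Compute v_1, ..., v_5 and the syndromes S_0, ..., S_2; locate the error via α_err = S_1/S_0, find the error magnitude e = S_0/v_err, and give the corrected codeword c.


S = (12, 6, 3), error at position 2, error magnitude e = 8, c = [5, 11, 7, 4, 3].

Step 1: column multipliers v_i = (∏_{j≠i}(α_i − α_j))^{−1} mod 13.
  i = 1 (α = 11): (11−7)(11−1)(11−3)(11−8) = 4·10·8·3 = 960 ≡ 11, so v_1 = 11^{−1} = 6 (mod 13).
  i = 2 (α = 7): (7−11)(7−1)(7−3)(7−8) = (−4)·6·4·(−1) = 96 ≡ 5, so v_2 = 5^{−1} = 8 (mod 13).
  i = 3 (α = 1): (1−11)(1−7)(1−3)(1−8) = (−10)·(−6)·(−2)·(−7) = 840 ≡ 8, so v_3 = 8^{−1} = 5 (mod 13).
  i = 4 (α = 3): (3−11)(3−7)(3−1)(3−8) = (−8)·(−4)·2·(−5) = −320 ≡ 5, so v_4 = 5^{−1} = 8 (mod 13).
  i = 5 (α = 8): (8−11)(8−7)(8−1)(8−3) = (−3)·1·7·5 = −105 ≡ 12, so v_5 = 12^{−1} = 12 (mod 13).
  v = [6, 8, 5, 8, 12].
Step 2: syndromes of r = [5, 6, 7, 4, 3] (all sums mod 13).
  S_0 = Σ v_i r_i = 6·5 + 8·6 + 5·7 + 8·4 + 12·3 = 181 ≡ 12.
  S_1 = Σ v_i α_i r_i = 6·11·5 + 8·7·6 + 5·1·7 + 8·3·4 + 12·8·3 = 1085 ≡ 6.
  α_i^2 mod 13 = [4, 10, 1, 9, 12].
  S_2 = Σ v_i α_i^2 r_i = 6·4·5 + 8·10·6 + 5·1·7 + 8·9·4 + 12·12·3 = 1355 ≡ 3.
  S = (12, 6, 3) ≠ 0, so r is not a codeword (an error is present).
Step 3: locate the error. For a single error e at position i, S_ℓ = v_i·e·α_i^ℓ, so α_err = S_1/S_0.
  S_0^{−1} = 12^{−1} = 12 (mod 13), so α_err = 6·12 = 72 ≡ 7 = α_2. Error position i = 2.
  Consistency check: S_2/S_1 = 3·11 = 33 ≡ 7 = α_err ✓ (single-error assumption holds).
Step 4: error magnitude e = S_0/v_2 = S_0·∏_{j≠2}(α_2 − α_j) = 12·5 = 60 ≡ 8 (mod 13).
Step 5: correct position 2: c_2 = r_2 − e = 6 − 8 ≡ 11 (mod 13). Hence c = [5, 11, 7, 4, 3].
  Check: interpolating c through the α_i gives m(x) = 2 + 5·x (degree < 2) with m(α_i) = c_i for every i, so c is indeed a codeword.


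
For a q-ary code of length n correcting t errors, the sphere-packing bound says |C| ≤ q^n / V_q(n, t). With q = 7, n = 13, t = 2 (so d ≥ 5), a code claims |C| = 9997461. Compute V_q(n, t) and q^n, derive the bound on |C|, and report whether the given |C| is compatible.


V_q(n, t) = 2887, q^n = 96889010407, Hamming bound = 33560446, |C| = 9997461 ≤ bound (satisfied).

Step 1: Compute V_q(n, t) = Σ_{j=0}^2 C(n, j) (q−1)^j.
  j = 0: C(13,0)·(6)^0 = 1·1 = 1.
  j = 1: C(13,1)·(6)^1 = 13·6 = 78.
  j = 2: C(13,2)·(6)^2 = 78·36 = 2808.
  V_q(n, t) = 1 + 78 + 2808 = 2887.
Step 2: q^n = 7^13 = 96889010407.
Step 3: Hamming bound ⌊q^n / V_q(n,t)⌋ = ⌊96889010407/2887⌋ = 33560446.
Step 4: Compare |C| = 9997461 to 33560446: satisfied.
The claimed |C| lies below the Hamming bound.


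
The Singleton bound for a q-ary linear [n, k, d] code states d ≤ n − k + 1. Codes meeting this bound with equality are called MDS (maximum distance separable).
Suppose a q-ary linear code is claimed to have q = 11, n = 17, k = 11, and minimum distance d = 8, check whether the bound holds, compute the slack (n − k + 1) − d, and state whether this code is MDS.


Singleton RHS = n − k + 1 = 7, slack = -1, bound violated (no such code; not MDS).

Singleton bound: d ≤ n − k + 1.
Here n = 17, k = 11, so n − k + 1 = 7.
Given d = 8, check d ≤ 7: NO.
Slack = (n − k + 1) − d = -1.
The slack is negative: d = 8 exceeds n − k + 1 = 7 by 1, so the Singleton bound is violated and no linear [17, 11, 8]_11 code can exist. In particular it is not MDS (MDS requires d = n − k + 1 exactly).
Description: the claimed parameters are [17, 11, 8]_11; such a code would be impossible (violates the Singleton bound).


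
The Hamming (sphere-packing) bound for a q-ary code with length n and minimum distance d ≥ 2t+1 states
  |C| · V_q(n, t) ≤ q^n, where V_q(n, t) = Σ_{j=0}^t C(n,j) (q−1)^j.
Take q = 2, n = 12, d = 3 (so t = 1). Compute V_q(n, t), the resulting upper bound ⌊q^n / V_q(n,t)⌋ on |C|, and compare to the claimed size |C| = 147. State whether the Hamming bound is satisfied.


V_q(n, t) = 13, q^n = 4096, Hamming bound = 315, |C| = 147 ≤ bound (satisfied).

Step 1: Compute V_q(n, t) = Σ_{j=0}^1 C(n, j) (q−1)^j.
  j = 0: C(12,0)·(1)^0 = 1·1 = 1.
  j = 1: C(12,1)·(1)^1 = 12·1 = 12.
  V_q(n, t) = 1 + 12 = 13.
Step 2: q^n = 2^12 = 4096.
Step 3: Hamming bound ⌊q^n / V_q(n,t)⌋ = ⌊4096/13⌋ = 315.
Step 4: Compare |C| = 147 to 315: satisfied.
The claimed |C| lies below the Hamming bound.


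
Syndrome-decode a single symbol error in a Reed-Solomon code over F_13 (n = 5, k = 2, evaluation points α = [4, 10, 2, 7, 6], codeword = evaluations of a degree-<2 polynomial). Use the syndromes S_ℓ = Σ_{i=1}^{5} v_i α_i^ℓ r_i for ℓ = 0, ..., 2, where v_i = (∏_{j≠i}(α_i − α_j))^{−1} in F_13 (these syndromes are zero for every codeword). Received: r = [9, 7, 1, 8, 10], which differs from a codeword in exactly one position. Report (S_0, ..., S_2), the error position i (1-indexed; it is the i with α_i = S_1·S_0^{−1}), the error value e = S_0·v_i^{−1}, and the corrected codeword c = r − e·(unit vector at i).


S = (1, 6, 10), error at position 5, error magnitude e = 6, c = [9, 7, 1, 8, 4].

Step 1: column multipliers v_i = (∏_{j≠i}(α_i − α_j))^{−1} mod 13.
  i = 1 (α = 4): (4−10)(4−2)(4−7)(4−6) = (−6)·2·(−3)·(−2) = −72 ≡ 6, so v_1 = 6^{−1} = 11 (mod 13).
  i = 2 (α = 10): (10−4)(10−2)(10−7)(10−6) = 6·8·3·4 = 576 ≡ 4, so v_2 = 4^{−1} = 10 (mod 13).
  i = 3 (α = 2): (2−4)(2−10)(2−7)(2−6) = (−2)·(−8)·(−5)·(−4) = 320 ≡ 8, so v_3 = 8^{−1} = 5 (mod 13).
  i = 4 (α = 7): (7−4)(7−10)(7−2)(7−6) = 3·(−3)·5·1 = −45 ≡ 7, so v_4 = 7^{−1} = 2 (mod 13).
  i = 5 (α = 6): (6−4)(6−10)(6−2)(6−7) = 2·(−4)·4·(−1) = 32 ≡ 6, so v_5 = 6^{−1} = 11 (mod 13).
  v = [11, 10, 5, 2, 11].
Step 2: syndromes of r = [9, 7, 1, 8, 10] (all sums mod 13).
  S_0 = Σ v_i r_i = 11·9 + 10·7 + 5·1 + 2·8 + 11·10 = 300 ≡ 1.
  S_1 = Σ v_i α_i r_i = 11·4·9 + 10·10·7 + 5·2·1 + 2·7·8 + 11·6·10 = 1878 ≡ 6.
  α_i^2 mod 13 = [3, 9, 4, 10, 10].
  S_2 = Σ v_i α_i^2 r_i = 11·3·9 + 10·9·7 + 5·4·1 + 2·10·8 + 11·10·10 = 2207 ≡ 10.
  S = (1, 6, 10) ≠ 0, so r is not a codeword (an error is present).
Step 3: locate the error. For a single error e at position i, S_ℓ = v_i·e·α_i^ℓ, so α_err = S_1/S_0.
  S_0^{−1} = 1^{−1} = 1 (mod 13), so α_err = 6·1 = 6 ≡ 6 = α_5. Error position i = 5.
  Consistency check: S_2/S_1 = 10·11 = 110 ≡ 6 = α_err ✓ (single-error assumption holds).
Step 4: error magnitude e = S_0/v_5 = S_0·∏_{j≠5}(α_5 − α_j) = 1·6 = 6 ≡ 6 (mod 13).
Step 5: correct position 5: c_5 = r_5 − e = 10 − 6 ≡ 4 (mod 13). Hence c = [9, 7, 1, 8, 4].
  Check: interpolating c through the α_i gives m(x) = 6 + 4·x (degree < 2) with m(α_i) = c_i for every i, so c is indeed a codeword.


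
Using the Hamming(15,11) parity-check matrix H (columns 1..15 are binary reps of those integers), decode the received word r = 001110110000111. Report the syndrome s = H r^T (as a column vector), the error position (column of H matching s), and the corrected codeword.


s = (0, 0, 0, 1)^T, error position = 1, corrected codeword c = 101110110000111

Compute s = H r^T mod 2 one row at a time:
  s_1 = 1 + 0 + 0 + 0 + 0 + 1 + 1 + 1 = 4 ≡ 0 (mod 2).
  s_2 = 1 + 1 + 0 + 1 + 0 + 1 + 1 + 1 = 6 ≡ 0 (mod 2).
  s_3 = 0 + 1 + 0 + 1 + 0 + 0 + 1 + 1 = 4 ≡ 0 (mod 2).
  s_4 = 0 + 1 + 1 + 1 + 0 + 0 + 1 + 1 = 5 ≡ 1 (mod 2).
s = (0, 0, 0, 1)^T — this equals column 1 of H (binary 0001), so error is at position 1.
Correct: flip bit 1 of r = 001110110000111 to get c = 101110110000111.


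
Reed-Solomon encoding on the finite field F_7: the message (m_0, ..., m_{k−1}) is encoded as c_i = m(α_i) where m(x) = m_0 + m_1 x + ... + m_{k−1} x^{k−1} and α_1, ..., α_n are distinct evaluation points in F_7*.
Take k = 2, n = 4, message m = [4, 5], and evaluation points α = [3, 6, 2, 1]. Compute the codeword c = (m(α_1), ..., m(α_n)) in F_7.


c = [5, 6, 0, 2]

Message polynomial: m(x) = 4 + 5·x (mod 7).
For each evaluation point α_i, compute m(α_i) mod 7:
  α_1 = 3: Horner steps 5 → 5, so m(3) = 5.
  α_2 = 6: Horner steps 5 → 6, so m(6) = 6.
  α_3 = 2: Horner steps 5 → 0, so m(2) = 0.
  α_4 = 1: Horner steps 5 → 2, so m(1) = 2.
Codeword c = [5, 6, 0, 2] ∈ F_7^4.


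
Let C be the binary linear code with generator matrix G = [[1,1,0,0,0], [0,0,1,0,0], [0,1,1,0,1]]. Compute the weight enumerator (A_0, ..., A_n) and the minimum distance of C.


Weight distribution: A_0 = 1, A_1 = 1, A_2 = 3, A_3 = 3. Minimum distance d = 1.

Enumerate all 2^3 = 8 messages m ∈ F_2^3.
For each, compute codeword c = mG in F_2^5, then tally its weight.
  m = 000 → c = 00000, weight = 0.
  m = 100 → c = 11000, weight = 2.
  m = 010 → c = 00100, weight = 1.
  m = 110 → c = 11100, weight = 3.
  m = 001 → c = 01101, weight = 3.
  m = 101 → c = 10101, weight = 3.
  m = 011 → c = 01001, weight = 2.
  m = 111 → c = 10001, weight = 2.
Tally weights:
  weight 0: 1 codewords.
  weight 1: 1 codewords.
  weight 2: 3 codewords.
  weight 3: 3 codewords.
Minimum distance d = smallest w > 0 with A_w > 0 = 1.
Sanity: Σ A_w = 8 = 2^3 = 8 ✓.


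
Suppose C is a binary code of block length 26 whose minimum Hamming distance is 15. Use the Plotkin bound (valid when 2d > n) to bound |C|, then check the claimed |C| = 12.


Plotkin bound M ≤ 6; given |C| = 12 > bound (violated).

Check applicability: 2d = 30, n = 26.
2d − n = 4 > 0, so Plotkin applies.
Compute d/(2d−n) = 15/4 ≈ 3.7500.
⌊d/(2d−n)⌋ = 3.
Plotkin bound: M ≤ 2·3 = 6.
Given |C| = 12, check: VIOLATED.
This |C| is above the Plotkin bound, so no binary code with n = 26, d = 15 and 12 codewords exists.


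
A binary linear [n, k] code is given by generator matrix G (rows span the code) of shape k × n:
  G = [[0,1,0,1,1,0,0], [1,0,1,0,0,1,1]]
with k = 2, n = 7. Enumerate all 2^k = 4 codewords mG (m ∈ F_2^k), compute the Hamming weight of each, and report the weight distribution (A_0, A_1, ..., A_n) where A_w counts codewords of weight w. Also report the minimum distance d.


Weight distribution: A_0 = 1, A_3 = 1, A_4 = 1, A_7 = 1. Minimum distance d = 3.

Enumerate all 2^2 = 4 messages m ∈ F_2^2.
For each, compute codeword c = mG in F_2^7, then tally its weight.
  m = 00 → c = 0000000, weight = 0.
  m = 10 → c = 0101100, weight = 3.
  m = 01 → c = 1010011, weight = 4.
  m = 11 → c = 1111111, weight = 7.
Tally weights:
  weight 0: 1 codewords.
  weight 3: 1 codewords.
  weight 4: 1 codewords.
  weight 7: 1 codewords.
Minimum distance d = smallest w > 0 with A_w > 0 = 3.
Sanity: Σ A_w = 4 = 2^2 = 4 ✓.


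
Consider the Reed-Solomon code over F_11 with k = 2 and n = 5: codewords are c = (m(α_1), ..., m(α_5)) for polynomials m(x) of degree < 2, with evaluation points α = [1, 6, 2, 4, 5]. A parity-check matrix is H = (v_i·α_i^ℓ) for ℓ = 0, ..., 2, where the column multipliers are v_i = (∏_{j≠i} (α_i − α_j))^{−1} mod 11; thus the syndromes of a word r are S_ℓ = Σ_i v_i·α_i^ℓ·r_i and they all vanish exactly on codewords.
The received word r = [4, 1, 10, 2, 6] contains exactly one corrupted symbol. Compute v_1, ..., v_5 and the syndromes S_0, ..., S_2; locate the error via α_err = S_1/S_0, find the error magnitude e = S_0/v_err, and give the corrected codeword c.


S = (2, 8, 10), error at position 4, error magnitude e = 2, c = [4, 1, 10, 0, 6].

Step 1: column multipliers v_i = (∏_{j≠i}(α_i − α_j))^{−1} mod 11.
  i = 1 (α = 1): (1−6)(1−2)(1−4)(1−5) = (−5)·(−1)·(−3)·(−4) = 60 ≡ 5, so v_1 = 5^{−1} = 9 (mod 11).
  i = 2 (α = 6): (6−1)(6−2)(6−4)(6−5) = 5·4·2·1 = 40 ≡ 7, so v_2 = 7^{−1} = 8 (mod 11).
  i = 3 (α = 2): (2−1)(2−6)(2−4)(2−5) = 1·(−4)·(−2)·(−3) = −24 ≡ 9, so v_3 = 9^{−1} = 5 (mod 11).
  i = 4 (α = 4): (4−1)(4−6)(4−2)(4−5) = 3·(−2)·2·(−1) = 12 ≡ 1, so v_4 = 1^{−1} = 1 (mod 11).
  i = 5 (α = 5): (5−1)(5−6)(5−2)(5−4) = 4·(−1)·3·1 = −12 ≡ 10, so v_5 = 10^{−1} = 10 (mod 11).
  v = [9, 8, 5, 1, 10].
Step 2: syndromes of r = [4, 1, 10, 2, 6] (all sums mod 11).
  S_0 = Σ v_i r_i = 9·4 + 8·1 + 5·10 + 1·2 + 10·6 = 156 ≡ 2.
  S_1 = Σ v_i α_i r_i = 9·1·4 + 8·6·1 + 5·2·10 + 1·4·2 + 10·5·6 = 492 ≡ 8.
  α_i^2 mod 11 = [1, 3, 4, 5, 3].
  S_2 = Σ v_i α_i^2 r_i = 9·1·4 + 8·3·1 + 5·4·10 + 1·5·2 + 10·3·6 = 450 ≡ 10.
  S = (2, 8, 10) ≠ 0, so r is not a codeword (an error is present).
Step 3: locate the error. For a single error e at position i, S_ℓ = v_i·e·α_i^ℓ, so α_err = S_1/S_0.
  S_0^{−1} = 2^{−1} = 6 (mod 11), so α_err = 8·6 = 48 ≡ 4 = α_4. Error position i = 4.
  Consistency check: S_2/S_1 = 10·7 = 70 ≡ 4 = α_err ✓ (single-error assumption holds).
Step 4: error magnitude e = S_0/v_4 = S_0·∏_{j≠4}(α_4 − α_j) = 2·1 = 2 ≡ 2 (mod 11).
Step 5: correct position 4: c_4 = r_4 − e = 2 − 2 ≡ 0 (mod 11). Hence c = [4, 1, 10, 0, 6].
  Check: interpolating c through the α_i gives m(x) = 9 + 6·x (degree < 2) with m(α_i) = c_i for every i, so c is indeed a codeword.


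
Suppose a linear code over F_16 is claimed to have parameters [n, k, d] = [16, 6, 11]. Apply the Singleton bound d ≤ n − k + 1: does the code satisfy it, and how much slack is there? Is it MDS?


Singleton RHS = n − k + 1 = 11, slack = 0, bound satisfied, MDS.

Singleton bound: d ≤ n − k + 1.
Here n = 16, k = 6, so n − k + 1 = 11.
Given d = 11, check d ≤ 11: YES.
Slack = (n − k + 1) − d = 0.
The code is MDS (slack = 0).
Description: the claimed parameters are [16, 6, 11]_16; such a code would be MDS (meets Singleton bound).


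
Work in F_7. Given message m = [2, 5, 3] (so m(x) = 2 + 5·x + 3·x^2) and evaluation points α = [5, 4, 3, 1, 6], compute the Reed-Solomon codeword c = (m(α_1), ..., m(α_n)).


c = [4, 0, 2, 3, 0]

Message polynomial: m(x) = 2 + 5·x + 3·x^2 (mod 7).
For each evaluation point α_i, compute m(α_i) mod 7:
  α_1 = 5: Horner steps 3 → 6 → 4, so m(5) = 4.
  α_2 = 4: Horner steps 3 → 3 → 0, so m(4) = 0.
  α_3 = 3: Horner steps 3 → 0 → 2, so m(3) = 2.
  α_4 = 1: Horner steps 3 → 1 → 3, so m(1) = 3.
  α_5 = 6: Horner steps 3 → 2 → 0, so m(6) = 0.
Codeword c = [4, 0, 2, 3, 0] ∈ F_7^5.


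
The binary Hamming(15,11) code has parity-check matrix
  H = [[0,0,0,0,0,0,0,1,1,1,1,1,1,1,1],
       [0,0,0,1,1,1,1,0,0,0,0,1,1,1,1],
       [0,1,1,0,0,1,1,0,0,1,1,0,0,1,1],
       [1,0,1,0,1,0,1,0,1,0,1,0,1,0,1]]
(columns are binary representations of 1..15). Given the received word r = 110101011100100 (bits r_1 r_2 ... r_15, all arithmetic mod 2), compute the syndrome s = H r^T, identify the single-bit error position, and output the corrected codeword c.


s = (0, 1, 1, 1)^T, error position = 7, corrected codeword c = 110101111100100

Compute s = H r^T mod 2 one row at a time:
  s_1 = 1 + 1 + 1 + 0 + 0 + 1 + 0 + 0 = 4 ≡ 0 (mod 2).
  s_2 = 1 + 0 + 1 + 0 + 0 + 1 + 0 + 0 = 3 ≡ 1 (mod 2).
  s_3 = 1 + 0 + 1 + 0 + 1 + 0 + 0 + 0 = 3 ≡ 1 (mod 2).
  s_4 = 1 + 0 + 0 + 0 + 1 + 0 + 1 + 0 = 3 ≡ 1 (mod 2).
s = (0, 1, 1, 1)^T — this equals column 7 of H (binary 0111), so error is at position 7.
Correct: flip bit 7 of r = 110101011100100 to get c = 110101111100100.


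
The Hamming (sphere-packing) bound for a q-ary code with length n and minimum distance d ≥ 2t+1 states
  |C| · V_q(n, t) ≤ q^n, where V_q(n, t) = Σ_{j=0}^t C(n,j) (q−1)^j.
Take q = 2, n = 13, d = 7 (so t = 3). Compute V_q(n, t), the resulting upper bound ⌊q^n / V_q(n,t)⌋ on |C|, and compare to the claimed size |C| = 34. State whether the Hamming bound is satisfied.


V_q(n, t) = 378, q^n = 8192, Hamming bound = 21, |C| = 34 > bound (violated).

Step 1: Compute V_q(n, t) = Σ_{j=0}^3 C(n, j) (q−1)^j.
  j = 0: C(13,0)·(1)^0 = 1·1 = 1.
  j = 1: C(13,1)·(1)^1 = 13·1 = 13.
  j = 2: C(13,2)·(1)^2 = 78·1 = 78.
  j = 3: C(13,3)·(1)^3 = 286·1 = 286.
  V_q(n, t) = 1 + 13 + 78 + 286 = 378.
Step 2: q^n = 2^13 = 8192.
Step 3: Hamming bound ⌊q^n / V_q(n,t)⌋ = ⌊8192/378⌋ = 21.
Step 4: Compare |C| = 34 to 21: violated.
The claimed |C| lies above the Hamming bound, so no 2-ary code of length 13 with d ≥ 7 can have 34 codewords.


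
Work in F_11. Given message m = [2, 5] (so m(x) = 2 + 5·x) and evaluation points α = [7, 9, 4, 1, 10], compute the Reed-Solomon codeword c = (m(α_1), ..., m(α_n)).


c = [4, 3, 0, 7, 8]

Message polynomial: m(x) = 2 + 5·x (mod 11).
For each evaluation point α_i, compute m(α_i) mod 11:
  α_1 = 7: Horner steps 5 → 4, so m(7) = 4.
  α_2 = 9: Horner steps 5 → 3, so m(9) = 3.
  α_3 = 4: Horner steps 5 → 0, so m(4) = 0.
  α_4 = 1: Horner steps 5 → 7, so m(1) = 7.
  α_5 = 10: Horner steps 5 → 8, so m(10) = 8.
Codeword c = [4, 3, 0, 7, 8] ∈ F_11^5.


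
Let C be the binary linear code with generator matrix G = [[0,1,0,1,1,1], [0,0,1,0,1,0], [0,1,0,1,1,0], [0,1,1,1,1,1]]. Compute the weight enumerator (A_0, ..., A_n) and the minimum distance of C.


Weight distribution: A_0 = 1, A_1 = 3, A_2 = 4, A_3 = 4, A_4 = 3, A_5 = 1. Minimum distance d = 1.

Enumerate all 2^4 = 16 messages m ∈ F_2^4.
For each, compute codeword c = mG in F_2^6, then tally its weight.
  m = 0000 → c = 000000, weight = 0.
  m = 1000 → c = 010111, weight = 4.
  m = 0100 → c = 001010, weight = 2.
  m = 1100 → c = 011101, weight = 4.
  m = 0010 → c = 010110, weight = 3.
  m = 1010 → c = 000001, weight = 1.
  m = 0110 → c = 011100, weight = 3.
  m = 1110 → c = 001011, weight = 3.
  m = 0001 → c = 011111, weight = 5.
  m = 1001 → c = 001000, weight = 1.
  m = 0101 → c = 010101, weight = 3.
  m = 1101 → c = 000010, weight = 1.
  m = 0011 → c = 001001, weight = 2.
  m = 1011 → c = 011110, weight = 4.
  m = 0111 → c = 000011, weight = 2.
  m = 1111 → c = 010100, weight = 2.
Tally weights:
  weight 0: 1 codewords.
  weight 1: 3 codewords.
  weight 2: 4 codewords.
  weight 3: 4 codewords.
  weight 4: 3 codewords.
  weight 5: 1 codewords.
Minimum distance d = smallest w > 0 with A_w > 0 = 1.
Sanity: Σ A_w = 16 = 2^4 = 16 ✓.


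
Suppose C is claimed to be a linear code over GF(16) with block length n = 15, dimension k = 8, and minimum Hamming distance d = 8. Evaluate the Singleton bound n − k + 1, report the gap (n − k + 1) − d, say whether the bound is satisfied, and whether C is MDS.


Singleton RHS = n − k + 1 = 8, slack = 0, bound satisfied, MDS.

Singleton bound: d ≤ n − k + 1.
Here n = 15, k = 8, so n − k + 1 = 8.
Given d = 8, check d ≤ 8: YES.
Slack = (n − k + 1) − d = 0.
The code is MDS (slack = 0).
Description: the claimed parameters are [15, 8, 8]_16; such a code would be MDS (meets Singleton bound).


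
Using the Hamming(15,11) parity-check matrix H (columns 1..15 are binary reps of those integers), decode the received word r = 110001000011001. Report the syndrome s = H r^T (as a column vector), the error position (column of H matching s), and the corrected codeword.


s = (1, 1, 0, 1)^T, error position = 13, corrected codeword c = 110001000011101

Compute s = H r^T mod 2 one row at a time:
  s_1 = 0 + 0 + 0 + 1 + 1 + 0 + 0 + 1 = 3 ≡ 1 (mod 2).
  s_2 = 0 + 0 + 1 + 0 + 1 + 0 + 0 + 1 = 3 ≡ 1 (mod 2).
  s_3 = 1 + 0 + 1 + 0 + 0 + 1 + 0 + 1 = 4 ≡ 0 (mod 2).
  s_4 = 1 + 0 + 0 + 0 + 0 + 1 + 0 + 1 = 3 ≡ 1 (mod 2).
s = (1, 1, 0, 1)^T — this equals column 13 of H (binary 1101), so error is at position 13.
Correct: flip bit 13 of r = 110001000011001 to get c = 110001000011101.


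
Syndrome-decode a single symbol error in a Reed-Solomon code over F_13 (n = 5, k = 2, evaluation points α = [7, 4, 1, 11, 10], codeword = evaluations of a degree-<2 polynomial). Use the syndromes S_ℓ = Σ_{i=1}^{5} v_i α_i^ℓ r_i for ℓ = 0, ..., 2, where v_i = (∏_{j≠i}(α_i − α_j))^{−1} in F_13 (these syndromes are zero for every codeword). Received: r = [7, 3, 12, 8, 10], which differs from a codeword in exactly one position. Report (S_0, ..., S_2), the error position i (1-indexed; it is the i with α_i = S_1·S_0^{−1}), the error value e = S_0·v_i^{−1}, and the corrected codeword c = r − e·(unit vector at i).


S = (11, 6, 8), error at position 5, error magnitude e = 12, c = [7, 3, 12, 8, 11].

Step 1: column multipliers v_i = (∏_{j≠i}(α_i − α_j))^{−1} mod 13.
  i = 1 (α = 7): (7−4)(7−1)(7−11)(7−10) = 3·6·(−4)·(−3) = 216 ≡ 8, so v_1 = 8^{−1} = 5 (mod 13).
  i = 2 (α = 4): (4−7)(4−1)(4−11)(4−10) = (−3)·3·(−7)·(−6) = −378 ≡ 12, so v_2 = 12^{−1} = 12 (mod 13).
  i = 3 (α = 1): (1−7)(1−4)(1−11)(1−10) = (−6)·(−3)·(−10)·(−9) = 1620 ≡ 8, so v_3 = 8^{−1} = 5 (mod 13).
  i = 4 (α = 11): (11−7)(11−4)(11−1)(11−10) = 4·7·10·1 = 280 ≡ 7, so v_4 = 7^{−1} = 2 (mod 13).
  i = 5 (α = 10): (10−7)(10−4)(10−1)(10−11) = 3·6·9·(−1) = −162 ≡ 7, so v_5 = 7^{−1} = 2 (mod 13).
  v = [5, 12, 5, 2, 2].
Step 2: syndromes of r = [7, 3, 12, 8, 10] (all sums mod 13).
  S_0 = Σ v_i r_i = 5·7 + 12·3 + 5·12 + 2·8 + 2·10 = 167 ≡ 11.
  S_1 = Σ v_i α_i r_i = 5·7·7 + 12·4·3 + 5·1·12 + 2·11·8 + 2·10·10 = 825 ≡ 6.
  α_i^2 mod 13 = [10, 3, 1, 4, 9].
  S_2 = Σ v_i α_i^2 r_i = 5·10·7 + 12·3·3 + 5·1·12 + 2·4·8 + 2·9·10 = 762 ≡ 8.
  S = (11, 6, 8) ≠ 0, so r is not a codeword (an error is present).
Step 3: locate the error. For a single error e at position i, S_ℓ = v_i·e·α_i^ℓ, so α_err = S_1/S_0.
  S_0^{−1} = 11^{−1} = 6 (mod 13), so α_err = 6·6 = 36 ≡ 10 = α_5. Error position i = 5.
  Consistency check: S_2/S_1 = 8·11 = 88 ≡ 10 = α_err ✓ (single-error assumption holds).
Step 4: error magnitude e = S_0/v_5 = S_0·∏_{j≠5}(α_5 − α_j) = 11·7 = 77 ≡ 12 (mod 13).
Step 5: correct position 5: c_5 = r_5 − e = 10 − 12 ≡ 11 (mod 13). Hence c = [7, 3, 12, 8, 11].
  Check: interpolating c through the α_i gives m(x) = 2 + 10·x (degree < 2) with m(α_i) = c_i for every i, so c is indeed a codeword.


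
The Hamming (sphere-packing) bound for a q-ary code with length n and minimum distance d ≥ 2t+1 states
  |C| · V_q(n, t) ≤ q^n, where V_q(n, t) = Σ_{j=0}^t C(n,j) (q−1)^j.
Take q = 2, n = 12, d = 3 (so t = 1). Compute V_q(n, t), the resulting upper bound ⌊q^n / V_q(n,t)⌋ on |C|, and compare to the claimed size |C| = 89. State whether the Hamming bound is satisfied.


V_q(n, t) = 13, q^n = 4096, Hamming bound = 315, |C| = 89 ≤ bound (satisfied).

Step 1: Compute V_q(n, t) = Σ_{j=0}^1 C(n, j) (q−1)^j.
  j = 0: C(12,0)·(1)^0 = 1·1 = 1.
  j = 1: C(12,1)·(1)^1 = 12·1 = 12.
  V_q(n, t) = 1 + 12 = 13.
Step 2: q^n = 2^12 = 4096.
Step 3: Hamming bound ⌊q^n / V_q(n,t)⌋ = ⌊4096/13⌋ = 315.
Step 4: Compare |C| = 89 to 315: satisfied.
The claimed |C| lies below the Hamming bound.


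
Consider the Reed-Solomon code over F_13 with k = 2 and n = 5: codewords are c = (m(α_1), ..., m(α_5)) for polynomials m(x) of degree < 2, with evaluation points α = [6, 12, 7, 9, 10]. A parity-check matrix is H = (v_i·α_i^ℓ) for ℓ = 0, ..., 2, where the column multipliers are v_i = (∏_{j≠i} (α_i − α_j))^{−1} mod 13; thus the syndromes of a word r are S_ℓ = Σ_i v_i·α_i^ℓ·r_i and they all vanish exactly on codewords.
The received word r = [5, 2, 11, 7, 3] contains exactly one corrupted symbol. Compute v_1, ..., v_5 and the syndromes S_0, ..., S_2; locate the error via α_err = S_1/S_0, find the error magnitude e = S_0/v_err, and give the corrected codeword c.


S = (2, 5, 6), error at position 4, error magnitude e = 10, c = [5, 2, 11, 10, 3].

Step 1: column multipliers v_i = (∏_{j≠i}(α_i − α_j))^{−1} mod 13.
  i = 1 (α = 6): (6−12)(6−7)(6−9)(6−10) = (−6)·(−1)·(−3)·(−4) = 72 ≡ 7, so v_1 = 7^{−1} = 2 (mod 13).
  i = 2 (α = 12): (12−6)(12−7)(12−9)(12−10) = 6·5·3·2 = 180 ≡ 11, so v_2 = 11^{−1} = 6 (mod 13).
  i = 3 (α = 7): (7−6)(7−12)(7−9)(7−10) = 1·(−5)·(−2)·(−3) = −30 ≡ 9, so v_3 = 9^{−1} = 3 (mod 13).
  i = 4 (α = 9): (9−6)(9−12)(9−7)(9−10) = 3·(−3)·2·(−1) = 18 ≡ 5, so v_4 = 5^{−1} = 8 (mod 13).
  i = 5 (α = 10): (10−6)(10−12)(10−7)(10−9) = 4·(−2)·3·1 = −24 ≡ 2, so v_5 = 2^{−1} = 7 (mod 13).
  v = [2, 6, 3, 8, 7].
Step 2: syndromes of r = [5, 2, 11, 7, 3] (all sums mod 13).
  S_0 = Σ v_i r_i = 2·5 + 6·2 + 3·11 + 8·7 + 7·3 = 132 ≡ 2.
  S_1 = Σ v_i α_i r_i = 2·6·5 + 6·12·2 + 3·7·11 + 8·9·7 + 7·10·3 = 1149 ≡ 5.
  α_i^2 mod 13 = [10, 1, 10, 3, 9].
  S_2 = Σ v_i α_i^2 r_i = 2·10·5 + 6·1·2 + 3·10·11 + 8·3·7 + 7·9·3 = 799 ≡ 6.
  S = (2, 5, 6) ≠ 0, so r is not a codeword (an error is present).
Step 3: locate the error. For a single error e at position i, S_ℓ = v_i·e·α_i^ℓ, so α_err = S_1/S_0.
  S_0^{−1} = 2^{−1} = 7 (mod 13), so α_err = 5·7 = 35 ≡ 9 = α_4. Error position i = 4.
  Consistency check: S_2/S_1 = 6·8 = 48 ≡ 9 = α_err ✓ (single-error assumption holds).
Step 4: error magnitude e = S_0/v_4 = S_0·∏_{j≠4}(α_4 − α_j) = 2·5 = 10 ≡ 10 (mod 13).
Step 5: correct position 4: c_4 = r_4 − e = 7 − 10 ≡ 10 (mod 13). Hence c = [5, 2, 11, 10, 3].
  Check: interpolating c through the α_i gives m(x) = 8 + 6·x (degree < 2) with m(α_i) = c_i for every i, so c is indeed a codeword.


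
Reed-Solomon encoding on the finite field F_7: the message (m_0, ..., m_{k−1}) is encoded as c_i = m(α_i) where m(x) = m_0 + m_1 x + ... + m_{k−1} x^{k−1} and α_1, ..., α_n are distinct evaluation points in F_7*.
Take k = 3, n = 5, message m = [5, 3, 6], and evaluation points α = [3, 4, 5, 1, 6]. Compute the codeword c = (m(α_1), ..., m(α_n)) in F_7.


c = [5, 1, 2, 0, 1]

Message polynomial: m(x) = 5 + 3·x + 6·x^2 (mod 7).
For each evaluation point α_i, compute m(α_i) mod 7:
  α_1 = 3: Horner steps 6 → 0 → 5, so m(3) = 5.
  α_2 = 4: Horner steps 6 → 6 → 1, so m(4) = 1.
  α_3 = 5: Horner steps 6 → 5 → 2, so m(5) = 2.
  α_4 = 1: Horner steps 6 → 2 → 0, so m(1) = 0.
  α_5 = 6: Horner steps 6 → 4 → 1, so m(6) = 1.
Codeword c = [5, 1, 2, 0, 1] ∈ F_7^5.
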